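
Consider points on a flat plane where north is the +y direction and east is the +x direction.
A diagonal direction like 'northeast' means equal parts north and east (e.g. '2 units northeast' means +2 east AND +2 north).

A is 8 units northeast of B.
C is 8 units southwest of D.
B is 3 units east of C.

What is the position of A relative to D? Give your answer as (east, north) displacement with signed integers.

Answer: A is at (east=3, north=0) relative to D.

Derivation:
Place D at the origin (east=0, north=0).
  C is 8 units southwest of D: delta (east=-8, north=-8); C at (east=-8, north=-8).
  B is 3 units east of C: delta (east=+3, north=+0); B at (east=-5, north=-8).
  A is 8 units northeast of B: delta (east=+8, north=+8); A at (east=3, north=0).
Therefore A relative to D: (east=3, north=0).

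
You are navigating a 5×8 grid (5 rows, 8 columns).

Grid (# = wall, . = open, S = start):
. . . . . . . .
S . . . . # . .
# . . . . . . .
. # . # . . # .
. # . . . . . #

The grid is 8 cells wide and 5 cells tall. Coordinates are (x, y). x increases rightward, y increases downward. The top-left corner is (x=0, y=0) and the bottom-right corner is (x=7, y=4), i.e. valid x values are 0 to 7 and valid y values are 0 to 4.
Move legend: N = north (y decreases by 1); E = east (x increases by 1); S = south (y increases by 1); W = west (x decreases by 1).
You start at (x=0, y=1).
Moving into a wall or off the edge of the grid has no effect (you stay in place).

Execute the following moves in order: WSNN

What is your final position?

Answer: Final position: (x=0, y=0)

Derivation:
Start: (x=0, y=1)
  W (west): blocked, stay at (x=0, y=1)
  S (south): blocked, stay at (x=0, y=1)
  N (north): (x=0, y=1) -> (x=0, y=0)
  N (north): blocked, stay at (x=0, y=0)
Final: (x=0, y=0)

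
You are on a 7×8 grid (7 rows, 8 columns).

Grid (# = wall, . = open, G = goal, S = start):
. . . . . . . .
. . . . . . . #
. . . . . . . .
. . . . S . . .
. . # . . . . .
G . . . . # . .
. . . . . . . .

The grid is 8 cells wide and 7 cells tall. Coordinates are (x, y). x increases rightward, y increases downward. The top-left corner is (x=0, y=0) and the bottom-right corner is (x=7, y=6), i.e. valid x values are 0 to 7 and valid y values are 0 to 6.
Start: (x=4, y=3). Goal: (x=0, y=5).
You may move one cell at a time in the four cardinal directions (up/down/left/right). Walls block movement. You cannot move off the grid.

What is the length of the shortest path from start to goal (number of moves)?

BFS from (x=4, y=3) until reaching (x=0, y=5):
  Distance 0: (x=4, y=3)
  Distance 1: (x=4, y=2), (x=3, y=3), (x=5, y=3), (x=4, y=4)
  Distance 2: (x=4, y=1), (x=3, y=2), (x=5, y=2), (x=2, y=3), (x=6, y=3), (x=3, y=4), (x=5, y=4), (x=4, y=5)
  Distance 3: (x=4, y=0), (x=3, y=1), (x=5, y=1), (x=2, y=2), (x=6, y=2), (x=1, y=3), (x=7, y=3), (x=6, y=4), (x=3, y=5), (x=4, y=6)
  Distance 4: (x=3, y=0), (x=5, y=0), (x=2, y=1), (x=6, y=1), (x=1, y=2), (x=7, y=2), (x=0, y=3), (x=1, y=4), (x=7, y=4), (x=2, y=5), (x=6, y=5), (x=3, y=6), (x=5, y=6)
  Distance 5: (x=2, y=0), (x=6, y=0), (x=1, y=1), (x=0, y=2), (x=0, y=4), (x=1, y=5), (x=7, y=5), (x=2, y=6), (x=6, y=6)
  Distance 6: (x=1, y=0), (x=7, y=0), (x=0, y=1), (x=0, y=5), (x=1, y=6), (x=7, y=6)  <- goal reached here
One shortest path (6 moves): (x=4, y=3) -> (x=3, y=3) -> (x=2, y=3) -> (x=1, y=3) -> (x=0, y=3) -> (x=0, y=4) -> (x=0, y=5)

Answer: Shortest path length: 6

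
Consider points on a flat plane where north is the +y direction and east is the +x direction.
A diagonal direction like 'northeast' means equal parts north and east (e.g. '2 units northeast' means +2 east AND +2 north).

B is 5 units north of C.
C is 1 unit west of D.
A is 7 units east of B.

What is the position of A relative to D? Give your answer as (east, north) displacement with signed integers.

Answer: A is at (east=6, north=5) relative to D.

Derivation:
Place D at the origin (east=0, north=0).
  C is 1 unit west of D: delta (east=-1, north=+0); C at (east=-1, north=0).
  B is 5 units north of C: delta (east=+0, north=+5); B at (east=-1, north=5).
  A is 7 units east of B: delta (east=+7, north=+0); A at (east=6, north=5).
Therefore A relative to D: (east=6, north=5).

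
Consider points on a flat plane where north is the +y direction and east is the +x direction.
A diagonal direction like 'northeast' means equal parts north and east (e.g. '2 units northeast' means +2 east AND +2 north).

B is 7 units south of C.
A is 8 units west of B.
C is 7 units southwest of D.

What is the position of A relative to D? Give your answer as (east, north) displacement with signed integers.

Place D at the origin (east=0, north=0).
  C is 7 units southwest of D: delta (east=-7, north=-7); C at (east=-7, north=-7).
  B is 7 units south of C: delta (east=+0, north=-7); B at (east=-7, north=-14).
  A is 8 units west of B: delta (east=-8, north=+0); A at (east=-15, north=-14).
Therefore A relative to D: (east=-15, north=-14).

Answer: A is at (east=-15, north=-14) relative to D.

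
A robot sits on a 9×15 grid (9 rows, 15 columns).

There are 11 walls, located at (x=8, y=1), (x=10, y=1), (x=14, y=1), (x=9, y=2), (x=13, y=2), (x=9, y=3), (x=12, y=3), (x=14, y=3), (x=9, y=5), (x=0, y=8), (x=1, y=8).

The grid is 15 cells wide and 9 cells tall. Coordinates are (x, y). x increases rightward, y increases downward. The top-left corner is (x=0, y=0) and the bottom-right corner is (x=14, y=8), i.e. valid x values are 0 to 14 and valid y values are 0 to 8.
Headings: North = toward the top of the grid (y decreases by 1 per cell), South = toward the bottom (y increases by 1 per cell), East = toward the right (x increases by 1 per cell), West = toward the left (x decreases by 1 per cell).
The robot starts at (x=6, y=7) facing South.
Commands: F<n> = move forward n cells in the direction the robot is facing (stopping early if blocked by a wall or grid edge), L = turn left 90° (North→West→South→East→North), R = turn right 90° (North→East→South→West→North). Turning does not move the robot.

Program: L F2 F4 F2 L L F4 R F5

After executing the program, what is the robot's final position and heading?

Start: (x=6, y=7), facing South
  L: turn left, now facing East
  F2: move forward 2, now at (x=8, y=7)
  F4: move forward 4, now at (x=12, y=7)
  F2: move forward 2, now at (x=14, y=7)
  L: turn left, now facing North
  L: turn left, now facing West
  F4: move forward 4, now at (x=10, y=7)
  R: turn right, now facing North
  F5: move forward 5, now at (x=10, y=2)
Final: (x=10, y=2), facing North

Answer: Final position: (x=10, y=2), facing North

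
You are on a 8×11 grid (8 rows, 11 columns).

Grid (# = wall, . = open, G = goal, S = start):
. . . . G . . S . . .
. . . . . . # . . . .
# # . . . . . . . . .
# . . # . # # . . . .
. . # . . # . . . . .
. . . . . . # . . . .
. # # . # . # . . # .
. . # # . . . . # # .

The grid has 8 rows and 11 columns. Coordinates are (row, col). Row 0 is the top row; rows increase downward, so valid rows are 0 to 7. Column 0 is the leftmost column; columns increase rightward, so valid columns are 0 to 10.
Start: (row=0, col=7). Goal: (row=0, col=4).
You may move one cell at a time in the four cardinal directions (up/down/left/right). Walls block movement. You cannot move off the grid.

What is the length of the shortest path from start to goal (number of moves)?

BFS from (row=0, col=7) until reaching (row=0, col=4):
  Distance 0: (row=0, col=7)
  Distance 1: (row=0, col=6), (row=0, col=8), (row=1, col=7)
  Distance 2: (row=0, col=5), (row=0, col=9), (row=1, col=8), (row=2, col=7)
  Distance 3: (row=0, col=4), (row=0, col=10), (row=1, col=5), (row=1, col=9), (row=2, col=6), (row=2, col=8), (row=3, col=7)  <- goal reached here
One shortest path (3 moves): (row=0, col=7) -> (row=0, col=6) -> (row=0, col=5) -> (row=0, col=4)

Answer: Shortest path length: 3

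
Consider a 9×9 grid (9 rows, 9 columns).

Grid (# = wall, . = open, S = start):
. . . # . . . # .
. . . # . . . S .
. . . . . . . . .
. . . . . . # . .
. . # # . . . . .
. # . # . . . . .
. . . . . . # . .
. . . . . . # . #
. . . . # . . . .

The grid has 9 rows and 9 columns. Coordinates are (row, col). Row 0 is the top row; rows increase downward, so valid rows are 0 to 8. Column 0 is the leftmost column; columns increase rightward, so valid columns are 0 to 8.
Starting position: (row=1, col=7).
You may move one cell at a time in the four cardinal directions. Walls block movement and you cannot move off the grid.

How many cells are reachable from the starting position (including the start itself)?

Answer: Reachable cells: 69

Derivation:
BFS flood-fill from (row=1, col=7):
  Distance 0: (row=1, col=7)
  Distance 1: (row=1, col=6), (row=1, col=8), (row=2, col=7)
  Distance 2: (row=0, col=6), (row=0, col=8), (row=1, col=5), (row=2, col=6), (row=2, col=8), (row=3, col=7)
  Distance 3: (row=0, col=5), (row=1, col=4), (row=2, col=5), (row=3, col=8), (row=4, col=7)
  Distance 4: (row=0, col=4), (row=2, col=4), (row=3, col=5), (row=4, col=6), (row=4, col=8), (row=5, col=7)
  Distance 5: (row=2, col=3), (row=3, col=4), (row=4, col=5), (row=5, col=6), (row=5, col=8), (row=6, col=7)
  Distance 6: (row=2, col=2), (row=3, col=3), (row=4, col=4), (row=5, col=5), (row=6, col=8), (row=7, col=7)
  Distance 7: (row=1, col=2), (row=2, col=1), (row=3, col=2), (row=5, col=4), (row=6, col=5), (row=8, col=7)
  Distance 8: (row=0, col=2), (row=1, col=1), (row=2, col=0), (row=3, col=1), (row=6, col=4), (row=7, col=5), (row=8, col=6), (row=8, col=8)
  Distance 9: (row=0, col=1), (row=1, col=0), (row=3, col=0), (row=4, col=1), (row=6, col=3), (row=7, col=4), (row=8, col=5)
  Distance 10: (row=0, col=0), (row=4, col=0), (row=6, col=2), (row=7, col=3)
  Distance 11: (row=5, col=0), (row=5, col=2), (row=6, col=1), (row=7, col=2), (row=8, col=3)
  Distance 12: (row=6, col=0), (row=7, col=1), (row=8, col=2)
  Distance 13: (row=7, col=0), (row=8, col=1)
  Distance 14: (row=8, col=0)
Total reachable: 69 (grid has 69 open cells total)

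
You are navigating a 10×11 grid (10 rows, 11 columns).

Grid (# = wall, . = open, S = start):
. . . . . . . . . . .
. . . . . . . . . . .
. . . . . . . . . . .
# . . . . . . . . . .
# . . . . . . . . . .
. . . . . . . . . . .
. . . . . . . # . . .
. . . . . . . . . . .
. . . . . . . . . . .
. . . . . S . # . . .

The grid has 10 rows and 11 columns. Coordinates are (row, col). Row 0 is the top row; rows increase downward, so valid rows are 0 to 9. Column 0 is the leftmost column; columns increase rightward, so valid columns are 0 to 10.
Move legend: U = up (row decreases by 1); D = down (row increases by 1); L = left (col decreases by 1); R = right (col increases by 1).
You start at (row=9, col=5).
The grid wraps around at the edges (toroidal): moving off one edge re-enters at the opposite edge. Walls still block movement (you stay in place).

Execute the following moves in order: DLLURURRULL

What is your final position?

Start: (row=9, col=5)
  D (down): (row=9, col=5) -> (row=0, col=5)
  L (left): (row=0, col=5) -> (row=0, col=4)
  L (left): (row=0, col=4) -> (row=0, col=3)
  U (up): (row=0, col=3) -> (row=9, col=3)
  R (right): (row=9, col=3) -> (row=9, col=4)
  U (up): (row=9, col=4) -> (row=8, col=4)
  R (right): (row=8, col=4) -> (row=8, col=5)
  R (right): (row=8, col=5) -> (row=8, col=6)
  U (up): (row=8, col=6) -> (row=7, col=6)
  L (left): (row=7, col=6) -> (row=7, col=5)
  L (left): (row=7, col=5) -> (row=7, col=4)
Final: (row=7, col=4)

Answer: Final position: (row=7, col=4)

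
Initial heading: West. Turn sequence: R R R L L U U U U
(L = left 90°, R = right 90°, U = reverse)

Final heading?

Answer: Final heading: North

Derivation:
Start: West
  R (right (90° clockwise)) -> North
  R (right (90° clockwise)) -> East
  R (right (90° clockwise)) -> South
  L (left (90° counter-clockwise)) -> East
  L (left (90° counter-clockwise)) -> North
  U (U-turn (180°)) -> South
  U (U-turn (180°)) -> North
  U (U-turn (180°)) -> South
  U (U-turn (180°)) -> North
Final: North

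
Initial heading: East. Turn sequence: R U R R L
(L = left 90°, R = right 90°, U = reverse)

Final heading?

Answer: Final heading: East

Derivation:
Start: East
  R (right (90° clockwise)) -> South
  U (U-turn (180°)) -> North
  R (right (90° clockwise)) -> East
  R (right (90° clockwise)) -> South
  L (left (90° counter-clockwise)) -> East
Final: East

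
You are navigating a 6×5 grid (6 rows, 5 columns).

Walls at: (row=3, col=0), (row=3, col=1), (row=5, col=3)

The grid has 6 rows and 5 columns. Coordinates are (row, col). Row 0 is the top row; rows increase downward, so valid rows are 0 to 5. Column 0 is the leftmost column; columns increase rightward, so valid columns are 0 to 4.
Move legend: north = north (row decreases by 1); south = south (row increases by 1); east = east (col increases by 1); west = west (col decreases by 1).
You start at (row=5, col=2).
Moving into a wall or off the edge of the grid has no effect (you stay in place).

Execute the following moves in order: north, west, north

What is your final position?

Answer: Final position: (row=4, col=1)

Derivation:
Start: (row=5, col=2)
  north (north): (row=5, col=2) -> (row=4, col=2)
  west (west): (row=4, col=2) -> (row=4, col=1)
  north (north): blocked, stay at (row=4, col=1)
Final: (row=4, col=1)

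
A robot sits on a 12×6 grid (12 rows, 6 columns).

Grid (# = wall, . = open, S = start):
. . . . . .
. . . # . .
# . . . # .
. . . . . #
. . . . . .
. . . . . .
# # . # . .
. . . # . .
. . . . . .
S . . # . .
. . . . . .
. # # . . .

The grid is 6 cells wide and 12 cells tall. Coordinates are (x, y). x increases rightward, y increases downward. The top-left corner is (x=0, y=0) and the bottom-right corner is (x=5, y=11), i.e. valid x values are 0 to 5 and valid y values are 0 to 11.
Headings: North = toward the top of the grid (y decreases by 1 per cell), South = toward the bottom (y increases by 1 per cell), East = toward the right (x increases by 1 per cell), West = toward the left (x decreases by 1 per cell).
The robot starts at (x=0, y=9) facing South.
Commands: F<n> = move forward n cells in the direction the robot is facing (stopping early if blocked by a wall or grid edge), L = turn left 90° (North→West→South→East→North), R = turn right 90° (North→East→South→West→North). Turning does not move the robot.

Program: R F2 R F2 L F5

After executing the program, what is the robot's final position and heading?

Start: (x=0, y=9), facing South
  R: turn right, now facing West
  F2: move forward 0/2 (blocked), now at (x=0, y=9)
  R: turn right, now facing North
  F2: move forward 2, now at (x=0, y=7)
  L: turn left, now facing West
  F5: move forward 0/5 (blocked), now at (x=0, y=7)
Final: (x=0, y=7), facing West

Answer: Final position: (x=0, y=7), facing West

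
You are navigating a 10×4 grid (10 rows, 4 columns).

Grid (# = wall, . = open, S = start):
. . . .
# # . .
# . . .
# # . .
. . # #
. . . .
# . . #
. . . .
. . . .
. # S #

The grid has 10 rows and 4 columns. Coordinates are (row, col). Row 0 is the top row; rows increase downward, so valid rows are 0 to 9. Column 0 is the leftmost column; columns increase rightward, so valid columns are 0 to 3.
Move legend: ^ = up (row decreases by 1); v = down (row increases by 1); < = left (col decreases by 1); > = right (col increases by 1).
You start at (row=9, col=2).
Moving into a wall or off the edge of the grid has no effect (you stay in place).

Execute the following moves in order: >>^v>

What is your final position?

Start: (row=9, col=2)
  > (right): blocked, stay at (row=9, col=2)
  > (right): blocked, stay at (row=9, col=2)
  ^ (up): (row=9, col=2) -> (row=8, col=2)
  v (down): (row=8, col=2) -> (row=9, col=2)
  > (right): blocked, stay at (row=9, col=2)
Final: (row=9, col=2)

Answer: Final position: (row=9, col=2)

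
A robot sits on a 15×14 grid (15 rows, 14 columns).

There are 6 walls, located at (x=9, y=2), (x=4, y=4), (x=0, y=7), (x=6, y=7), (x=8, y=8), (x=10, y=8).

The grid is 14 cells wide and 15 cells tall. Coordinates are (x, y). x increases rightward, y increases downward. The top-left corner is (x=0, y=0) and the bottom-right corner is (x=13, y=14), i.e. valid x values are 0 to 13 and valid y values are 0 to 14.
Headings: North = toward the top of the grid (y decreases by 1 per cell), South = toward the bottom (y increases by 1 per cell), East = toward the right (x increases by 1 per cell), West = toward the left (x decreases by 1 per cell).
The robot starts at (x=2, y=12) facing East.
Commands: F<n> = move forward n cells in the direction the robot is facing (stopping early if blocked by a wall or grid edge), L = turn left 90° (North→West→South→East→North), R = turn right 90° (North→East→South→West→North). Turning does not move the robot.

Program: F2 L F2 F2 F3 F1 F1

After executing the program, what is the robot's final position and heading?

Answer: Final position: (x=4, y=5), facing North

Derivation:
Start: (x=2, y=12), facing East
  F2: move forward 2, now at (x=4, y=12)
  L: turn left, now facing North
  F2: move forward 2, now at (x=4, y=10)
  F2: move forward 2, now at (x=4, y=8)
  F3: move forward 3, now at (x=4, y=5)
  F1: move forward 0/1 (blocked), now at (x=4, y=5)
  F1: move forward 0/1 (blocked), now at (x=4, y=5)
Final: (x=4, y=5), facing North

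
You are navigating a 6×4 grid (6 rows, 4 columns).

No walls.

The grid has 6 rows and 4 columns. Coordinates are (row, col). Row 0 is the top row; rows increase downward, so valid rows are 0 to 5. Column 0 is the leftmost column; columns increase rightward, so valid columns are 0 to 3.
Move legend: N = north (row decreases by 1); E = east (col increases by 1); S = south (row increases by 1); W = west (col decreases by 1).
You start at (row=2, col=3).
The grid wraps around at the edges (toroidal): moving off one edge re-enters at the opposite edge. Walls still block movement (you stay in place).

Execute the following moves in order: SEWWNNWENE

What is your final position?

Start: (row=2, col=3)
  S (south): (row=2, col=3) -> (row=3, col=3)
  E (east): (row=3, col=3) -> (row=3, col=0)
  W (west): (row=3, col=0) -> (row=3, col=3)
  W (west): (row=3, col=3) -> (row=3, col=2)
  N (north): (row=3, col=2) -> (row=2, col=2)
  N (north): (row=2, col=2) -> (row=1, col=2)
  W (west): (row=1, col=2) -> (row=1, col=1)
  E (east): (row=1, col=1) -> (row=1, col=2)
  N (north): (row=1, col=2) -> (row=0, col=2)
  E (east): (row=0, col=2) -> (row=0, col=3)
Final: (row=0, col=3)

Answer: Final position: (row=0, col=3)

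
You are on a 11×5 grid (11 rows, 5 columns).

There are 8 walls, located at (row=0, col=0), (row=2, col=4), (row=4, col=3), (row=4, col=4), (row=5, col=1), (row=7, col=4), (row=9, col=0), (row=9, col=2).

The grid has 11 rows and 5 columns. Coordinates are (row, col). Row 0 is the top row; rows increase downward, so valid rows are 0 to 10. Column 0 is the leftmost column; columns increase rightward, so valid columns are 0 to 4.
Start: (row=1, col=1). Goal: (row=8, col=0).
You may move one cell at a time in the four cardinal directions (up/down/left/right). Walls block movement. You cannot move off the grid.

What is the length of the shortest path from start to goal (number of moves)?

Answer: Shortest path length: 8

Derivation:
BFS from (row=1, col=1) until reaching (row=8, col=0):
  Distance 0: (row=1, col=1)
  Distance 1: (row=0, col=1), (row=1, col=0), (row=1, col=2), (row=2, col=1)
  Distance 2: (row=0, col=2), (row=1, col=3), (row=2, col=0), (row=2, col=2), (row=3, col=1)
  Distance 3: (row=0, col=3), (row=1, col=4), (row=2, col=3), (row=3, col=0), (row=3, col=2), (row=4, col=1)
  Distance 4: (row=0, col=4), (row=3, col=3), (row=4, col=0), (row=4, col=2)
  Distance 5: (row=3, col=4), (row=5, col=0), (row=5, col=2)
  Distance 6: (row=5, col=3), (row=6, col=0), (row=6, col=2)
  Distance 7: (row=5, col=4), (row=6, col=1), (row=6, col=3), (row=7, col=0), (row=7, col=2)
  Distance 8: (row=6, col=4), (row=7, col=1), (row=7, col=3), (row=8, col=0), (row=8, col=2)  <- goal reached here
One shortest path (8 moves): (row=1, col=1) -> (row=1, col=0) -> (row=2, col=0) -> (row=3, col=0) -> (row=4, col=0) -> (row=5, col=0) -> (row=6, col=0) -> (row=7, col=0) -> (row=8, col=0)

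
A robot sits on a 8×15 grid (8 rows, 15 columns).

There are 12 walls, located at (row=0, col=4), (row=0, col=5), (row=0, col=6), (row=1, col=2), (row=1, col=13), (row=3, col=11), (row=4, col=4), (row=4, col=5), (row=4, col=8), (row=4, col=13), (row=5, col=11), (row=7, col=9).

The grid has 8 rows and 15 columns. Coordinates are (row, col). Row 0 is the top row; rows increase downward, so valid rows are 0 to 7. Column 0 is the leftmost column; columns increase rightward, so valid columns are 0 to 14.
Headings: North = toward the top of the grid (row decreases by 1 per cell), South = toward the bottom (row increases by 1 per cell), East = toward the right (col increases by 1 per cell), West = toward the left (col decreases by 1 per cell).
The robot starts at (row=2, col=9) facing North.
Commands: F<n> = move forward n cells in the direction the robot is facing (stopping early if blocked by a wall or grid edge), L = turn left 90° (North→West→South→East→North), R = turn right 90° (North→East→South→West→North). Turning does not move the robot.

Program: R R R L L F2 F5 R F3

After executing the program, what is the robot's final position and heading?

Start: (row=2, col=9), facing North
  R: turn right, now facing East
  R: turn right, now facing South
  R: turn right, now facing West
  L: turn left, now facing South
  L: turn left, now facing East
  F2: move forward 2, now at (row=2, col=11)
  F5: move forward 3/5 (blocked), now at (row=2, col=14)
  R: turn right, now facing South
  F3: move forward 3, now at (row=5, col=14)
Final: (row=5, col=14), facing South

Answer: Final position: (row=5, col=14), facing South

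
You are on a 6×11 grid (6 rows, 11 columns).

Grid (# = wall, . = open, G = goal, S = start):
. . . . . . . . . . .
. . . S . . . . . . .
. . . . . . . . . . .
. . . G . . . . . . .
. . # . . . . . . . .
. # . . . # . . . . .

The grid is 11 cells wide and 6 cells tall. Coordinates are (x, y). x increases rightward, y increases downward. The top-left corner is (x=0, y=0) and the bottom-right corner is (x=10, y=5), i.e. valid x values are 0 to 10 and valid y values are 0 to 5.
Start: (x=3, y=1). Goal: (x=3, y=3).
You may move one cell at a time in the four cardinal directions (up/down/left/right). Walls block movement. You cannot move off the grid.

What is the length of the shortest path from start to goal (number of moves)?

BFS from (x=3, y=1) until reaching (x=3, y=3):
  Distance 0: (x=3, y=1)
  Distance 1: (x=3, y=0), (x=2, y=1), (x=4, y=1), (x=3, y=2)
  Distance 2: (x=2, y=0), (x=4, y=0), (x=1, y=1), (x=5, y=1), (x=2, y=2), (x=4, y=2), (x=3, y=3)  <- goal reached here
One shortest path (2 moves): (x=3, y=1) -> (x=3, y=2) -> (x=3, y=3)

Answer: Shortest path length: 2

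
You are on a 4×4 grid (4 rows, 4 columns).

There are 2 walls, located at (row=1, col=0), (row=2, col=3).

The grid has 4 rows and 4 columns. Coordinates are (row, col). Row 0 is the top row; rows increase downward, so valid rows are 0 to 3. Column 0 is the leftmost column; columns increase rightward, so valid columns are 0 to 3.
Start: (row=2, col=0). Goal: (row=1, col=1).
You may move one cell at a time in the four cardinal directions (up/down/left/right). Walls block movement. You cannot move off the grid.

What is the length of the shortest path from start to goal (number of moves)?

BFS from (row=2, col=0) until reaching (row=1, col=1):
  Distance 0: (row=2, col=0)
  Distance 1: (row=2, col=1), (row=3, col=0)
  Distance 2: (row=1, col=1), (row=2, col=2), (row=3, col=1)  <- goal reached here
One shortest path (2 moves): (row=2, col=0) -> (row=2, col=1) -> (row=1, col=1)

Answer: Shortest path length: 2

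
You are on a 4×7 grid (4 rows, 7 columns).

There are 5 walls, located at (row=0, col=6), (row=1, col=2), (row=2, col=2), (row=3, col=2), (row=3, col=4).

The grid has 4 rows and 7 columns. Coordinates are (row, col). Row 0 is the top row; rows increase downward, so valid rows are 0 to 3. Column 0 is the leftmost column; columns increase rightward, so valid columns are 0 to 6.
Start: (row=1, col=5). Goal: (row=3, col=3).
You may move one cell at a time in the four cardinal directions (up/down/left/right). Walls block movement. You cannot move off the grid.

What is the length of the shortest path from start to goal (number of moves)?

Answer: Shortest path length: 4

Derivation:
BFS from (row=1, col=5) until reaching (row=3, col=3):
  Distance 0: (row=1, col=5)
  Distance 1: (row=0, col=5), (row=1, col=4), (row=1, col=6), (row=2, col=5)
  Distance 2: (row=0, col=4), (row=1, col=3), (row=2, col=4), (row=2, col=6), (row=3, col=5)
  Distance 3: (row=0, col=3), (row=2, col=3), (row=3, col=6)
  Distance 4: (row=0, col=2), (row=3, col=3)  <- goal reached here
One shortest path (4 moves): (row=1, col=5) -> (row=1, col=4) -> (row=1, col=3) -> (row=2, col=3) -> (row=3, col=3)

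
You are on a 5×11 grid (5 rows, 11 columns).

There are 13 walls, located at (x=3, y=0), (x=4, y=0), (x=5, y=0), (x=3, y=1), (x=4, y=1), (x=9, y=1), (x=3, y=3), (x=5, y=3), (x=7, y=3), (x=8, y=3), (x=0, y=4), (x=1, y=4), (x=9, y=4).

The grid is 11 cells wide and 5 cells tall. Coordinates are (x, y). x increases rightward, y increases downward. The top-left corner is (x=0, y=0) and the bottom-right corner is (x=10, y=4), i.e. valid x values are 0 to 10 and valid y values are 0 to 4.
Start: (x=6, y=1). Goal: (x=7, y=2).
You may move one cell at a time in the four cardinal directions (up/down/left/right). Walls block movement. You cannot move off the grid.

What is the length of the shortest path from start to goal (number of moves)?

BFS from (x=6, y=1) until reaching (x=7, y=2):
  Distance 0: (x=6, y=1)
  Distance 1: (x=6, y=0), (x=5, y=1), (x=7, y=1), (x=6, y=2)
  Distance 2: (x=7, y=0), (x=8, y=1), (x=5, y=2), (x=7, y=2), (x=6, y=3)  <- goal reached here
One shortest path (2 moves): (x=6, y=1) -> (x=7, y=1) -> (x=7, y=2)

Answer: Shortest path length: 2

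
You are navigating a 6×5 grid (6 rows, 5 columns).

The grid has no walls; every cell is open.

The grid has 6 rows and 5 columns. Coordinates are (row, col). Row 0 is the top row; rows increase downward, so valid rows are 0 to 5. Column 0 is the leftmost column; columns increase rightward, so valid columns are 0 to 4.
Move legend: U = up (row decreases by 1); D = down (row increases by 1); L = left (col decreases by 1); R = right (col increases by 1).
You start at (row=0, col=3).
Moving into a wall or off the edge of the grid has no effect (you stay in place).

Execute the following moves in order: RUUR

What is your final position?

Answer: Final position: (row=0, col=4)

Derivation:
Start: (row=0, col=3)
  R (right): (row=0, col=3) -> (row=0, col=4)
  U (up): blocked, stay at (row=0, col=4)
  U (up): blocked, stay at (row=0, col=4)
  R (right): blocked, stay at (row=0, col=4)
Final: (row=0, col=4)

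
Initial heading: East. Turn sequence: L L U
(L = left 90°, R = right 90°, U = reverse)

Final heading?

Answer: Final heading: East

Derivation:
Start: East
  L (left (90° counter-clockwise)) -> North
  L (left (90° counter-clockwise)) -> West
  U (U-turn (180°)) -> East
Final: East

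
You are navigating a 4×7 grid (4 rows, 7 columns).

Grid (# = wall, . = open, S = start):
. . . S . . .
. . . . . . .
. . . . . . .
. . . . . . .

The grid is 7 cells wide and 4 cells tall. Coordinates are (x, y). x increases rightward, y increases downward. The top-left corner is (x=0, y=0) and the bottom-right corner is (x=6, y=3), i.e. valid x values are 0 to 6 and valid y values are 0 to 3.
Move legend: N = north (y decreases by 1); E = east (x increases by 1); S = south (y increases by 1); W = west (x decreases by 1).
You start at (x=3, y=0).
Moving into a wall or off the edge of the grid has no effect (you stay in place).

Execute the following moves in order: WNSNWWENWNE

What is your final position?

Start: (x=3, y=0)
  W (west): (x=3, y=0) -> (x=2, y=0)
  N (north): blocked, stay at (x=2, y=0)
  S (south): (x=2, y=0) -> (x=2, y=1)
  N (north): (x=2, y=1) -> (x=2, y=0)
  W (west): (x=2, y=0) -> (x=1, y=0)
  W (west): (x=1, y=0) -> (x=0, y=0)
  E (east): (x=0, y=0) -> (x=1, y=0)
  N (north): blocked, stay at (x=1, y=0)
  W (west): (x=1, y=0) -> (x=0, y=0)
  N (north): blocked, stay at (x=0, y=0)
  E (east): (x=0, y=0) -> (x=1, y=0)
Final: (x=1, y=0)

Answer: Final position: (x=1, y=0)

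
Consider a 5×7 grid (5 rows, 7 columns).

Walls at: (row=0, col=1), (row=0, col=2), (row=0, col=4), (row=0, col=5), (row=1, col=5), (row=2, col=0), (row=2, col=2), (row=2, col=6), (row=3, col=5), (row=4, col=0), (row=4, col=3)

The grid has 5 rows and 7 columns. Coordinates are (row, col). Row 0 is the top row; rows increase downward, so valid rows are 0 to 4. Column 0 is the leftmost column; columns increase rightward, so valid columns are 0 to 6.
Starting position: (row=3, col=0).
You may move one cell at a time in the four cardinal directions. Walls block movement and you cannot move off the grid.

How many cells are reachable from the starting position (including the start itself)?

BFS flood-fill from (row=3, col=0):
  Distance 0: (row=3, col=0)
  Distance 1: (row=3, col=1)
  Distance 2: (row=2, col=1), (row=3, col=2), (row=4, col=1)
  Distance 3: (row=1, col=1), (row=3, col=3), (row=4, col=2)
  Distance 4: (row=1, col=0), (row=1, col=2), (row=2, col=3), (row=3, col=4)
  Distance 5: (row=0, col=0), (row=1, col=3), (row=2, col=4), (row=4, col=4)
  Distance 6: (row=0, col=3), (row=1, col=4), (row=2, col=5), (row=4, col=5)
  Distance 7: (row=4, col=6)
  Distance 8: (row=3, col=6)
Total reachable: 22 (grid has 24 open cells total)

Answer: Reachable cells: 22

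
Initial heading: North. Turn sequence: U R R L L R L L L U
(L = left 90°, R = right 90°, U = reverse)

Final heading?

Start: North
  U (U-turn (180°)) -> South
  R (right (90° clockwise)) -> West
  R (right (90° clockwise)) -> North
  L (left (90° counter-clockwise)) -> West
  L (left (90° counter-clockwise)) -> South
  R (right (90° clockwise)) -> West
  L (left (90° counter-clockwise)) -> South
  L (left (90° counter-clockwise)) -> East
  L (left (90° counter-clockwise)) -> North
  U (U-turn (180°)) -> South
Final: South

Answer: Final heading: South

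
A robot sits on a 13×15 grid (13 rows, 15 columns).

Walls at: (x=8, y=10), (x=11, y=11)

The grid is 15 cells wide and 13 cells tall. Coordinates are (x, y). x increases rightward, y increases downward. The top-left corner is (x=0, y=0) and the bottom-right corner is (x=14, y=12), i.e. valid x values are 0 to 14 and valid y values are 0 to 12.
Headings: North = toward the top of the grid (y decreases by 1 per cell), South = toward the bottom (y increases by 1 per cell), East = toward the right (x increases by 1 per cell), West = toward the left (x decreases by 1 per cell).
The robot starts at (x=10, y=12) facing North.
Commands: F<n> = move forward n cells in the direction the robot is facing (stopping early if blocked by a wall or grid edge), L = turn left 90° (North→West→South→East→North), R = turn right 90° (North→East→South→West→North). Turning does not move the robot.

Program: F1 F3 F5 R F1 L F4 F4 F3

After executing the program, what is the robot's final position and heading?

Start: (x=10, y=12), facing North
  F1: move forward 1, now at (x=10, y=11)
  F3: move forward 3, now at (x=10, y=8)
  F5: move forward 5, now at (x=10, y=3)
  R: turn right, now facing East
  F1: move forward 1, now at (x=11, y=3)
  L: turn left, now facing North
  F4: move forward 3/4 (blocked), now at (x=11, y=0)
  F4: move forward 0/4 (blocked), now at (x=11, y=0)
  F3: move forward 0/3 (blocked), now at (x=11, y=0)
Final: (x=11, y=0), facing North

Answer: Final position: (x=11, y=0), facing North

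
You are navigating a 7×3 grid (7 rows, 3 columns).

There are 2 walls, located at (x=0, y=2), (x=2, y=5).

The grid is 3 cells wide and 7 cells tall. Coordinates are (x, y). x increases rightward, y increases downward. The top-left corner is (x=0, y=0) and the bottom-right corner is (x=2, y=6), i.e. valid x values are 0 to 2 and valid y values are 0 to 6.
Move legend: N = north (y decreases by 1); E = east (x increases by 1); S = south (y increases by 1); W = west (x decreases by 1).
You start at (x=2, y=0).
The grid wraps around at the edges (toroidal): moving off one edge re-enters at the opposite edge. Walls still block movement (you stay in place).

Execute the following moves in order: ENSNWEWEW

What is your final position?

Answer: Final position: (x=2, y=6)

Derivation:
Start: (x=2, y=0)
  E (east): (x=2, y=0) -> (x=0, y=0)
  N (north): (x=0, y=0) -> (x=0, y=6)
  S (south): (x=0, y=6) -> (x=0, y=0)
  N (north): (x=0, y=0) -> (x=0, y=6)
  W (west): (x=0, y=6) -> (x=2, y=6)
  E (east): (x=2, y=6) -> (x=0, y=6)
  W (west): (x=0, y=6) -> (x=2, y=6)
  E (east): (x=2, y=6) -> (x=0, y=6)
  W (west): (x=0, y=6) -> (x=2, y=6)
Final: (x=2, y=6)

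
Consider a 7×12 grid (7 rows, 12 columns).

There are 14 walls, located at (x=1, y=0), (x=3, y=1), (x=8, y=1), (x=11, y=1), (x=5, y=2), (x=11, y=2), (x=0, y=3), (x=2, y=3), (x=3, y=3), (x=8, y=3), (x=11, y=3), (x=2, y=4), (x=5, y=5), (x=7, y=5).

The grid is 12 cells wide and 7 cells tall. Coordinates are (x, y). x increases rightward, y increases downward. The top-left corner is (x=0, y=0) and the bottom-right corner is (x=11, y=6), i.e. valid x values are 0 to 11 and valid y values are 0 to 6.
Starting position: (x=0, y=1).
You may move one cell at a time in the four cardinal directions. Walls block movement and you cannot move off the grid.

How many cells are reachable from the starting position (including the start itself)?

Answer: Reachable cells: 70

Derivation:
BFS flood-fill from (x=0, y=1):
  Distance 0: (x=0, y=1)
  Distance 1: (x=0, y=0), (x=1, y=1), (x=0, y=2)
  Distance 2: (x=2, y=1), (x=1, y=2)
  Distance 3: (x=2, y=0), (x=2, y=2), (x=1, y=3)
  Distance 4: (x=3, y=0), (x=3, y=2), (x=1, y=4)
  Distance 5: (x=4, y=0), (x=4, y=2), (x=0, y=4), (x=1, y=5)
  Distance 6: (x=5, y=0), (x=4, y=1), (x=4, y=3), (x=0, y=5), (x=2, y=5), (x=1, y=6)
  Distance 7: (x=6, y=0), (x=5, y=1), (x=5, y=3), (x=4, y=4), (x=3, y=5), (x=0, y=6), (x=2, y=6)
  Distance 8: (x=7, y=0), (x=6, y=1), (x=6, y=3), (x=3, y=4), (x=5, y=4), (x=4, y=5), (x=3, y=6)
  Distance 9: (x=8, y=0), (x=7, y=1), (x=6, y=2), (x=7, y=3), (x=6, y=4), (x=4, y=6)
  Distance 10: (x=9, y=0), (x=7, y=2), (x=7, y=4), (x=6, y=5), (x=5, y=6)
  Distance 11: (x=10, y=0), (x=9, y=1), (x=8, y=2), (x=8, y=4), (x=6, y=6)
  Distance 12: (x=11, y=0), (x=10, y=1), (x=9, y=2), (x=9, y=4), (x=8, y=5), (x=7, y=6)
  Distance 13: (x=10, y=2), (x=9, y=3), (x=10, y=4), (x=9, y=5), (x=8, y=6)
  Distance 14: (x=10, y=3), (x=11, y=4), (x=10, y=5), (x=9, y=6)
  Distance 15: (x=11, y=5), (x=10, y=6)
  Distance 16: (x=11, y=6)
Total reachable: 70 (grid has 70 open cells total)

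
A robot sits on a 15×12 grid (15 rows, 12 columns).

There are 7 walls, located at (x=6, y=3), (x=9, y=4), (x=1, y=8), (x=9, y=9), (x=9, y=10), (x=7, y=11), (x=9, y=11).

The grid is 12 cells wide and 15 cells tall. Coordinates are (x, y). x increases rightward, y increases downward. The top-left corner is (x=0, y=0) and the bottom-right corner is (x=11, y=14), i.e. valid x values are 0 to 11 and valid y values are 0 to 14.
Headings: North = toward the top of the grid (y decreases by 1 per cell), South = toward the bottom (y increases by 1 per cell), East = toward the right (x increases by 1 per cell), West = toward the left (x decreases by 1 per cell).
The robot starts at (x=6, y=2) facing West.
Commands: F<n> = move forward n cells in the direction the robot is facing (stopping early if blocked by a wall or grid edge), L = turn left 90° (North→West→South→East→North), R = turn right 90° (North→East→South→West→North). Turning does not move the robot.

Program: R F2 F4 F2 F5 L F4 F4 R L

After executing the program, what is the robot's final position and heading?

Start: (x=6, y=2), facing West
  R: turn right, now facing North
  F2: move forward 2, now at (x=6, y=0)
  F4: move forward 0/4 (blocked), now at (x=6, y=0)
  F2: move forward 0/2 (blocked), now at (x=6, y=0)
  F5: move forward 0/5 (blocked), now at (x=6, y=0)
  L: turn left, now facing West
  F4: move forward 4, now at (x=2, y=0)
  F4: move forward 2/4 (blocked), now at (x=0, y=0)
  R: turn right, now facing North
  L: turn left, now facing West
Final: (x=0, y=0), facing West

Answer: Final position: (x=0, y=0), facing West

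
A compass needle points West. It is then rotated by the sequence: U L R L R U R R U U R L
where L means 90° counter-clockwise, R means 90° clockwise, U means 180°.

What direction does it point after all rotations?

Start: West
  U (U-turn (180°)) -> East
  L (left (90° counter-clockwise)) -> North
  R (right (90° clockwise)) -> East
  L (left (90° counter-clockwise)) -> North
  R (right (90° clockwise)) -> East
  U (U-turn (180°)) -> West
  R (right (90° clockwise)) -> North
  R (right (90° clockwise)) -> East
  U (U-turn (180°)) -> West
  U (U-turn (180°)) -> East
  R (right (90° clockwise)) -> South
  L (left (90° counter-clockwise)) -> East
Final: East

Answer: Final heading: East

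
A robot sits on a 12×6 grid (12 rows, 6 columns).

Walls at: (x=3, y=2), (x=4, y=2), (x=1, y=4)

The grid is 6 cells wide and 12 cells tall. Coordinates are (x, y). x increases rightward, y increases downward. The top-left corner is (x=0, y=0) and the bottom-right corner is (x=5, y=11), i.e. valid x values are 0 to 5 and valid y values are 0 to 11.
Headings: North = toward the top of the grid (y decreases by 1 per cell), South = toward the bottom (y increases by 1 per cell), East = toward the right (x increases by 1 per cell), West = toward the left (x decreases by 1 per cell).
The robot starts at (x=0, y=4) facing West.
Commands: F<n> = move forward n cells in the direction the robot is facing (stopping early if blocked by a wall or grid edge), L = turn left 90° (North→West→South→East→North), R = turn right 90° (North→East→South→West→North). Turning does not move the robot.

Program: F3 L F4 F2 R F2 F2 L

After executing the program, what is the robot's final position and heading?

Answer: Final position: (x=0, y=10), facing South

Derivation:
Start: (x=0, y=4), facing West
  F3: move forward 0/3 (blocked), now at (x=0, y=4)
  L: turn left, now facing South
  F4: move forward 4, now at (x=0, y=8)
  F2: move forward 2, now at (x=0, y=10)
  R: turn right, now facing West
  F2: move forward 0/2 (blocked), now at (x=0, y=10)
  F2: move forward 0/2 (blocked), now at (x=0, y=10)
  L: turn left, now facing South
Final: (x=0, y=10), facing South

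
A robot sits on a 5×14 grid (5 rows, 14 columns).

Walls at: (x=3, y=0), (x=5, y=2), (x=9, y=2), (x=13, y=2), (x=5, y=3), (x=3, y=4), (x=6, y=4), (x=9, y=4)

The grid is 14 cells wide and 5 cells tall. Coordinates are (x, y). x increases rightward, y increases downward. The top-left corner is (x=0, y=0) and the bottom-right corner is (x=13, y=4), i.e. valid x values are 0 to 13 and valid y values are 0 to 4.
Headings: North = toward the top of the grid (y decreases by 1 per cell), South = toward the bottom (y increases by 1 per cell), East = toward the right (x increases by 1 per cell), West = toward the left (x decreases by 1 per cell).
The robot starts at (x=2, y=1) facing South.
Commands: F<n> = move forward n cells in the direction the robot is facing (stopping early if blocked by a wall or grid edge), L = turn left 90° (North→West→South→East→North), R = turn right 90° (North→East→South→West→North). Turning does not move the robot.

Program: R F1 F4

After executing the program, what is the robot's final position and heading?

Start: (x=2, y=1), facing South
  R: turn right, now facing West
  F1: move forward 1, now at (x=1, y=1)
  F4: move forward 1/4 (blocked), now at (x=0, y=1)
Final: (x=0, y=1), facing West

Answer: Final position: (x=0, y=1), facing West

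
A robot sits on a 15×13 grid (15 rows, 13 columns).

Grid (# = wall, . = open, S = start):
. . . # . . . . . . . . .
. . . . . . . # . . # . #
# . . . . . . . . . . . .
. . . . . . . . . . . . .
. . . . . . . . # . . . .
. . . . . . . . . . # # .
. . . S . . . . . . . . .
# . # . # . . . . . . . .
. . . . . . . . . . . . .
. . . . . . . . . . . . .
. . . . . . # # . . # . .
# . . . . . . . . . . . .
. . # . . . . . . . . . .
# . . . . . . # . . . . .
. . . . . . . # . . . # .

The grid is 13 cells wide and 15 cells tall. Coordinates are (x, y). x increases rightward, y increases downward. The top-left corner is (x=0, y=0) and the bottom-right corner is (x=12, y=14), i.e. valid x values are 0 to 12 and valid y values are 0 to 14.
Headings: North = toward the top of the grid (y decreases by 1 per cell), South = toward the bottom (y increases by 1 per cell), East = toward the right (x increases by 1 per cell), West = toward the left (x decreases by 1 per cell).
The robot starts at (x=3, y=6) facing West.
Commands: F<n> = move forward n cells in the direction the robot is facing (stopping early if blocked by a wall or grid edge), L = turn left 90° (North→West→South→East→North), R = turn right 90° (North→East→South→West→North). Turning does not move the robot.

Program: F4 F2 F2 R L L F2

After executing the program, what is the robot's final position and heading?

Answer: Final position: (x=0, y=6), facing South

Derivation:
Start: (x=3, y=6), facing West
  F4: move forward 3/4 (blocked), now at (x=0, y=6)
  F2: move forward 0/2 (blocked), now at (x=0, y=6)
  F2: move forward 0/2 (blocked), now at (x=0, y=6)
  R: turn right, now facing North
  L: turn left, now facing West
  L: turn left, now facing South
  F2: move forward 0/2 (blocked), now at (x=0, y=6)
Final: (x=0, y=6), facing South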